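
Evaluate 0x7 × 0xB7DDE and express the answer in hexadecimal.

Multiply each base-16 digit by 7, carrying:
  E×7 = 98 → write 2 carry 6
  D×7+6 = 97 → write 1 carry 6
  D×7+6 = 97 → write 1 carry 6
  7×7+6 = 55 → write 7 carry 3
  B×7+3 = 80 → write 0 carry 5
  remaining carry: 5

0x507112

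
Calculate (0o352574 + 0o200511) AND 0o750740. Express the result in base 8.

0o550300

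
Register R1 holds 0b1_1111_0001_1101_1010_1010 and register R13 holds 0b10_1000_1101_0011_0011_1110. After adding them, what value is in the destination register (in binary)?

Add column by column in base 2, right to left:
  0+0 = 0
  1+1 = 0 carry 1
  0+1+1 = 0 carry 1
  1+1+1 = 1 carry 1
  0+1+1 = 0 carry 1
  1+1+1 = 1 carry 1
  0+0+1 = 1
  1+0 = 1
  1+1 = 0 carry 1
  0+1+1 = 0 carry 1
  1+0+1 = 0 carry 1
  1+0+1 = 0 carry 1
  1+1+1 = 1 carry 1
  0+0+1 = 1
  0+1 = 1
  0+1 = 1
  1+0 = 1
  1+0 = 1
  1+0 = 1
  1+1 = 0 carry 1
  1+0+1 = 0 carry 1
  0+1+1 = 0 carry 1
  final carry 1

0b10001111111000011101000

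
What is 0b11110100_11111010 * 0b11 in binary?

Multiply each base-2 digit by 3, carrying:
  0×3 = 0 → write 0
  1×3 = 3 → write 1 carry 1
  0×3+1 = 1 → write 1
  1×3 = 3 → write 1 carry 1
  1×3+1 = 4 → write 0 carry 2
  1×3+2 = 5 → write 1 carry 2
  1×3+2 = 5 → write 1 carry 2
  1×3+2 = 5 → write 1 carry 2
  0×3+2 = 2 → write 0 carry 1
  0×3+1 = 1 → write 1
  1×3 = 3 → write 1 carry 1
  0×3+1 = 1 → write 1
  1×3 = 3 → write 1 carry 1
  1×3+1 = 4 → write 0 carry 2
  1×3+2 = 5 → write 1 carry 2
  1×3+2 = 5 → write 1 carry 2
  remaining carry: 10

0b101101111011101110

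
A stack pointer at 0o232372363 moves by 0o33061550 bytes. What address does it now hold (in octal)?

0o265454133

Add column by column in base 8, right to left:
  3+0 = 3
  6+5 = 3 carry 1
  3+5+1 = 1 carry 1
  2+1+1 = 4
  7+6 = 5 carry 1
  3+0+1 = 4
  2+3 = 5
  3+3 = 6
  2+0 = 2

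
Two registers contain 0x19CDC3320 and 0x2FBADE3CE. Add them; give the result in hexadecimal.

0x4988A16EE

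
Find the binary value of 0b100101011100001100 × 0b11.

Multiply each base-2 digit by 3, carrying:
  0×3 = 0 → write 0
  0×3 = 0 → write 0
  1×3 = 3 → write 1 carry 1
  1×3+1 = 4 → write 0 carry 2
  0×3+2 = 2 → write 0 carry 1
  0×3+1 = 1 → write 1
  0×3 = 0 → write 0
  0×3 = 0 → write 0
  1×3 = 3 → write 1 carry 1
  1×3+1 = 4 → write 0 carry 2
  1×3+2 = 5 → write 1 carry 2
  0×3+2 = 2 → write 0 carry 1
  1×3+1 = 4 → write 0 carry 2
  0×3+2 = 2 → write 0 carry 1
  1×3+1 = 4 → write 0 carry 2
  0×3+2 = 2 → write 0 carry 1
  0×3+1 = 1 → write 1
  1×3 = 3 → write 1 carry 1
  remaining carry: 1

0b1110000010100100100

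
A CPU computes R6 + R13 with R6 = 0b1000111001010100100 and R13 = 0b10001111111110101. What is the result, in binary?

0b1011001001010011001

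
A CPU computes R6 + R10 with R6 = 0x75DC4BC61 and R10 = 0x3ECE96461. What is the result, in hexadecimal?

0xB4AAE20C2

Add column by column in base 16, right to left:
  1+1 = 2
  6+6 = C
  C+4 = 0 carry 1
  B+6+1 = 2 carry 1
  4+9+1 = E
  C+E = A carry 1
  D+C+1 = A carry 1
  5+E+1 = 4 carry 1
  7+3+1 = B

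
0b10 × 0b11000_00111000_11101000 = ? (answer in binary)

0b1100000111000111010000

Multiply each base-2 digit by 2, carrying:
  0×2 = 0 → write 0
  0×2 = 0 → write 0
  0×2 = 0 → write 0
  1×2 = 2 → write 0 carry 1
  0×2+1 = 1 → write 1
  1×2 = 2 → write 0 carry 1
  1×2+1 = 3 → write 1 carry 1
  1×2+1 = 3 → write 1 carry 1
  0×2+1 = 1 → write 1
  0×2 = 0 → write 0
  0×2 = 0 → write 0
  1×2 = 2 → write 0 carry 1
  1×2+1 = 3 → write 1 carry 1
  1×2+1 = 3 → write 1 carry 1
  0×2+1 = 1 → write 1
  0×2 = 0 → write 0
  0×2 = 0 → write 0
  0×2 = 0 → write 0
  0×2 = 0 → write 0
  1×2 = 2 → write 0 carry 1
  1×2+1 = 3 → write 1 carry 1
  remaining carry: 1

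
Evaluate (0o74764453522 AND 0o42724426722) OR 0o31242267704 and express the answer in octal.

0o71766667726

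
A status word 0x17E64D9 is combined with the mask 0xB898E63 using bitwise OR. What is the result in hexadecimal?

0xBFFEEFB

OR each hex digit independently (no carries):
  1|B=B, 7|8=F, E|9=F, 6|8=E, 4|E=E, D|6=F, 9|3=B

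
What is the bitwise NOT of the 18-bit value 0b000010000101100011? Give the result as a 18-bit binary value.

Invert each bit: 000010000101100011 → 111101111010011100.

0b111101111010011100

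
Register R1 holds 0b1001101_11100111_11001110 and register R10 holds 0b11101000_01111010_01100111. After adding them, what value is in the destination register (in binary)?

Add column by column in base 2, right to left:
  0+1 = 1
  1+1 = 0 carry 1
  1+1+1 = 1 carry 1
  1+0+1 = 0 carry 1
  0+0+1 = 1
  0+1 = 1
  1+1 = 0 carry 1
  1+0+1 = 0 carry 1
  1+0+1 = 0 carry 1
  1+1+1 = 1 carry 1
  1+0+1 = 0 carry 1
  0+1+1 = 0 carry 1
  0+1+1 = 0 carry 1
  1+1+1 = 1 carry 1
  1+1+1 = 1 carry 1
  1+0+1 = 0 carry 1
  1+0+1 = 0 carry 1
  0+0+1 = 1
  1+0 = 1
  1+1 = 0 carry 1
  0+0+1 = 1
  0+1 = 1
  1+1 = 0 carry 1
  0+1+1 = 0 carry 1
  final carry 1

0b1001101100110001000110101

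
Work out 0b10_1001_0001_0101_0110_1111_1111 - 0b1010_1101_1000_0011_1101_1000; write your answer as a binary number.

Subtract column by column in base 2:
  1-0 → 1
  1-0 → 1
  1-0 → 1
  1-1 → 0
  1-1 → 0
  1-0 → 1
  1-1 → 0
  1-1 → 0
  0-1 → 1 (borrow)
  1-1-1 → 1 (borrow)
  1-0-1 → 0
  0-0 → 0
  1-0 → 1
  0-0 → 0
  1-0 → 1
  0-1 → 1 (borrow)
  1-1-1 → 1 (borrow)
  0-0-1 → 1 (borrow)
  0-1-1 → 0 (borrow)
  0-1-1 → 0 (borrow)
  1-0-1 → 0
  0-1 → 1 (borrow)
  0-0-1 → 1 (borrow)
  1-1-1 → 1 (borrow)
  0-0-1 → 1 (borrow)
  1-0-1 → 0

0b1111000111101001100100111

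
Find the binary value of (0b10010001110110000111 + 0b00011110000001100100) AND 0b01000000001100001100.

Add column by column in base 2, right to left:
  1+0 = 1
  1+0 = 1
  1+1 = 0 carry 1
  0+0+1 = 1
  0+0 = 0
  0+1 = 1
  0+1 = 1
  1+0 = 1
  1+0 = 1
  0+0 = 0
  1+0 = 1
  1+0 = 1
  1+0 = 1
  0+1 = 1
  0+1 = 1
  0+1 = 1
  1+1 = 0 carry 1
  0+0+1 = 1
  0+0 = 0
  1+0 = 1
Sum = 0b10101111110111101011; now AND with 0b01000000001100001100:
  10101111110111101011
& 01000000001100001100
= 00000000000100001000

0b100001000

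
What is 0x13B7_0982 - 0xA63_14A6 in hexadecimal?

0x953F4DC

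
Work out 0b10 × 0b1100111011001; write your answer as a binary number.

Multiply each base-2 digit by 2, carrying:
  1×2 = 2 → write 0 carry 1
  0×2+1 = 1 → write 1
  0×2 = 0 → write 0
  1×2 = 2 → write 0 carry 1
  1×2+1 = 3 → write 1 carry 1
  0×2+1 = 1 → write 1
  1×2 = 2 → write 0 carry 1
  1×2+1 = 3 → write 1 carry 1
  1×2+1 = 3 → write 1 carry 1
  0×2+1 = 1 → write 1
  0×2 = 0 → write 0
  1×2 = 2 → write 0 carry 1
  1×2+1 = 3 → write 1 carry 1
  remaining carry: 1

0b11001110110010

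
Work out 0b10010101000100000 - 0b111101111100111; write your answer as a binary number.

0b1010111000111001

Subtract column by column in base 2:
  0-1 → 1 (borrow)
  0-1-1 → 0 (borrow)
  0-1-1 → 0 (borrow)
  0-0-1 → 1 (borrow)
  0-0-1 → 1 (borrow)
  1-1-1 → 1 (borrow)
  0-1-1 → 0 (borrow)
  0-1-1 → 0 (borrow)
  0-1-1 → 0 (borrow)
  1-1-1 → 1 (borrow)
  0-0-1 → 1 (borrow)
  1-1-1 → 1 (borrow)
  0-1-1 → 0 (borrow)
  1-1-1 → 1 (borrow)
  0-1-1 → 0 (borrow)
  0-0-1 → 1 (borrow)
  1-0-1 → 0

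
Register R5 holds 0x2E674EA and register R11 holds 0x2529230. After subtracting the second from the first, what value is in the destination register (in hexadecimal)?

Subtract column by column in base 16:
  A-0 → A
  E-3 → B
  4-2 → 2
  7-9 → E (borrow)
  6-2-1 → 3
  E-5 → 9
  2-2 → 0

0x93E2BA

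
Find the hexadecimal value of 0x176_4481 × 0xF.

0x15EE038F

Multiply each base-16 digit by 15, carrying:
  1×15 = 15 → write F
  8×15 = 120 → write 8 carry 7
  4×15+7 = 67 → write 3 carry 4
  4×15+4 = 64 → write 0 carry 4
  6×15+4 = 94 → write E carry 5
  7×15+5 = 110 → write E carry 6
  1×15+6 = 21 → write 5 carry 1
  remaining carry: 1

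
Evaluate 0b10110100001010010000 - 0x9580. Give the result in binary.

0b10101010110100010000

0x9580 = 0b1001010110000000 in binary.
Subtract column by column in base 2:
  0-0 → 0
  0-0 → 0
  0-0 → 0
  0-0 → 0
  1-0 → 1
  0-0 → 0
  0-0 → 0
  1-1 → 0
  0-1 → 1 (borrow)
  1-0-1 → 0
  0-1 → 1 (borrow)
  0-0-1 → 1 (borrow)
  0-1-1 → 0 (borrow)
  0-0-1 → 1 (borrow)
  1-0-1 → 0
  0-1 → 1 (borrow)
  1-0-1 → 0
  1-0 → 1
  0-0 → 0
  1-0 → 1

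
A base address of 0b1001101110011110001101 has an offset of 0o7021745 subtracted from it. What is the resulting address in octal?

0o2541650

0b1001101110011110001101 = 0o11563615 in octal.
Subtract column by column in base 8:
  5-5 → 0
  1-4 → 5 (borrow)
  6-7-1 → 6 (borrow)
  3-1-1 → 1
  6-2 → 4
  5-0 → 5
  1-7 → 2 (borrow)
  1-0-1 → 0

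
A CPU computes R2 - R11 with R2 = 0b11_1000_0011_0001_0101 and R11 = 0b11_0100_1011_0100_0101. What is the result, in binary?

0b11011111010000

Subtract column by column in base 2:
  1-1 → 0
  0-0 → 0
  1-1 → 0
  0-0 → 0
  1-0 → 1
  0-0 → 0
  0-1 → 1 (borrow)
  0-0-1 → 1 (borrow)
  1-1-1 → 1 (borrow)
  1-1-1 → 1 (borrow)
  0-0-1 → 1 (borrow)
  0-1-1 → 0 (borrow)
  0-0-1 → 1 (borrow)
  0-0-1 → 1 (borrow)
  0-1-1 → 0 (borrow)
  1-0-1 → 0
  1-1 → 0
  1-1 → 0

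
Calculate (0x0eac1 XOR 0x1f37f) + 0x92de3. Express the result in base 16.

0xa47a1

First 0x0eac1 XOR 0x1f37f = 0x119be.
Add column by column in base 16, right to left:
  e+3 = 1 carry 1
  b+e+1 = a carry 1
  9+d+1 = 7 carry 1
  1+2+1 = 4
  1+9 = a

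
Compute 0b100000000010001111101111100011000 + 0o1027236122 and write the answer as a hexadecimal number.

0x108A51B6A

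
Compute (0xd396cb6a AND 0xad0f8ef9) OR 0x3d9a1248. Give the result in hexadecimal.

0xd396cb6a AND 0xad0f8ef9 = 0x81068a68.
Then OR with 0x3d9a1248.

0xbd9e9a68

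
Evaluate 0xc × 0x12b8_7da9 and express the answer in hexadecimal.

0xe0a5e3ec

Multiply each base-16 digit by 12, carrying:
  9×12 = 108 → write c carry 6
  a×12+6 = 126 → write e carry 7
  d×12+7 = 163 → write 3 carry 10
  7×12+10 = 94 → write e carry 5
  8×12+5 = 101 → write 5 carry 6
  b×12+6 = 138 → write a carry 8
  2×12+8 = 32 → write 0 carry 2
  1×12+2 = 14 → write e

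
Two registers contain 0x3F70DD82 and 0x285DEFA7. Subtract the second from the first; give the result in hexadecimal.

0x1712EDDB

Subtract column by column in base 16:
  2-7 → B (borrow)
  8-A-1 → D (borrow)
  D-F-1 → D (borrow)
  D-E-1 → E (borrow)
  0-D-1 → 2 (borrow)
  7-5-1 → 1
  F-8 → 7
  3-2 → 1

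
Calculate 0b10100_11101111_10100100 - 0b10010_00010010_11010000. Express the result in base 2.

Subtract column by column in base 2:
  0-0 → 0
  0-0 → 0
  1-0 → 1
  0-0 → 0
  0-1 → 1 (borrow)
  1-0-1 → 0
  0-1 → 1 (borrow)
  1-1-1 → 1 (borrow)
  1-0-1 → 0
  1-1 → 0
  1-0 → 1
  1-0 → 1
  0-1 → 1 (borrow)
  1-0-1 → 0
  1-0 → 1
  1-0 → 1
  0-0 → 0
  0-1 → 1 (borrow)
  1-0-1 → 0
  0-0 → 0
  1-1 → 0

0b101101110011010100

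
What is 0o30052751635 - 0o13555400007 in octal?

0o14275351626

Subtract column by column in base 8:
  5-7 → 6 (borrow)
  3-0-1 → 2
  6-0 → 6
  1-0 → 1
  5-0 → 5
  7-4 → 3
  2-5 → 5 (borrow)
  5-5-1 → 7 (borrow)
  0-5-1 → 2 (borrow)
  0-3-1 → 4 (borrow)
  3-1-1 → 1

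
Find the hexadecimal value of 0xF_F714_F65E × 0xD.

Multiply each base-16 digit by 13, carrying:
  E×13 = 182 → write 6 carry 11
  5×13+11 = 76 → write C carry 4
  6×13+4 = 82 → write 2 carry 5
  F×13+5 = 200 → write 8 carry 12
  4×13+12 = 64 → write 0 carry 4
  1×13+4 = 17 → write 1 carry 1
  7×13+1 = 92 → write C carry 5
  F×13+5 = 200 → write 8 carry 12
  F×13+12 = 207 → write F carry 12
  remaining carry: C

0xCF8C1082C6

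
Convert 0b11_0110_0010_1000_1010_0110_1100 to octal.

0o330505154

Group the bits in threes: 011 011 000 101 000 101 001 101 100 → 330505154.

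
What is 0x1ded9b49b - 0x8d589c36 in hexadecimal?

0x151811865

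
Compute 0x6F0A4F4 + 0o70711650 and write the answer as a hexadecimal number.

0x7D4389C

0o70711650 = 0xE393A8 in hexadecimal.
Add column by column in base 16, right to left:
  4+8 = C
  F+A = 9 carry 1
  4+3+1 = 8
  A+9 = 3 carry 1
  0+3+1 = 4
  F+E = D carry 1
  6+0+1 = 7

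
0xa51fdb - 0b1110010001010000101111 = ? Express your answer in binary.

0b11011000000101110101100

0xa51fdb = 0b101001010001111111011011 in binary.
Subtract column by column in base 2:
  1-1 → 0
  1-1 → 0
  0-1 → 1 (borrow)
  1-1-1 → 1 (borrow)
  1-0-1 → 0
  0-1 → 1 (borrow)
  1-0-1 → 0
  1-0 → 1
  1-0 → 1
  1-0 → 1
  1-1 → 0
  1-0 → 1
  1-1 → 0
  0-0 → 0
  0-0 → 0
  0-0 → 0
  1-1 → 0
  0-0 → 0
  1-0 → 1
  0-1 → 1 (borrow)
  0-1-1 → 0 (borrow)
  1-1-1 → 1 (borrow)
  0-0-1 → 1 (borrow)
  1-0-1 → 0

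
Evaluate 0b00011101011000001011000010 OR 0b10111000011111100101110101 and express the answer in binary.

OR bit by bit (1 where either bit is 1):
  00011101011000001011000010
| 10111000011111100101110101
= 10111101011111101111110111

0b10111101011111101111110111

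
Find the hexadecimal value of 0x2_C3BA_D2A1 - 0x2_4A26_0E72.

Subtract column by column in base 16:
  1-2 → F (borrow)
  A-7-1 → 2
  2-E → 4 (borrow)
  D-0-1 → C
  A-6 → 4
  B-2 → 9
  3-A → 9 (borrow)
  C-4-1 → 7
  2-2 → 0

0x7994C42F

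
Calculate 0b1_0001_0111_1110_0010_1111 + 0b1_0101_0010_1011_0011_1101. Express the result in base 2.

Add column by column in base 2, right to left:
  1+1 = 0 carry 1
  1+0+1 = 0 carry 1
  1+1+1 = 1 carry 1
  1+1+1 = 1 carry 1
  0+1+1 = 0 carry 1
  1+1+1 = 1 carry 1
  0+0+1 = 1
  0+0 = 0
  0+1 = 1
  1+1 = 0 carry 1
  1+0+1 = 0 carry 1
  1+1+1 = 1 carry 1
  1+0+1 = 0 carry 1
  1+1+1 = 1 carry 1
  1+0+1 = 0 carry 1
  0+0+1 = 1
  1+1 = 0 carry 1
  0+0+1 = 1
  0+1 = 1
  0+0 = 0
  1+1 = 0 carry 1
  final carry 1

0b1001101010100101101100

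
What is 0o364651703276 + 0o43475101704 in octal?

0o430347005202

Add column by column in base 8, right to left:
  6+4 = 2 carry 1
  7+0+1 = 0 carry 1
  2+7+1 = 2 carry 1
  3+1+1 = 5
  0+0 = 0
  7+1 = 0 carry 1
  1+5+1 = 7
  5+7 = 4 carry 1
  6+4+1 = 3 carry 1
  4+3+1 = 0 carry 1
  6+4+1 = 3 carry 1
  3+0+1 = 4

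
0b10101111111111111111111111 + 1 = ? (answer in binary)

0b10110000000000000000000000

The trailing 22 digits are 1 (max in base 2), so adding 1 cascades: they roll to 0 and the next digit up increments.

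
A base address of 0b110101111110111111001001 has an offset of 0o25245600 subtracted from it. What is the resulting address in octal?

0o40522111

0b110101111110111111001001 = 0o65767711 in octal.
Subtract column by column in base 8:
  1-0 → 1
  1-0 → 1
  7-6 → 1
  7-5 → 2
  6-4 → 2
  7-2 → 5
  5-5 → 0
  6-2 → 4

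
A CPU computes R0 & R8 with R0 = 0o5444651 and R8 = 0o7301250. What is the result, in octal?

0o5000250

AND each oct digit independently (no carries):
  5&7=5, 4&3=0, 4&0=0, 4&1=0, 6&2=2, 5&5=5, 1&0=0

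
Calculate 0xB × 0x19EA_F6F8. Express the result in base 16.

0x11D189CA8

Multiply each base-16 digit by 11, carrying:
  8×11 = 88 → write 8 carry 5
  F×11+5 = 170 → write A carry 10
  6×11+10 = 76 → write C carry 4
  F×11+4 = 169 → write 9 carry 10
  A×11+10 = 120 → write 8 carry 7
  E×11+7 = 161 → write 1 carry 10
  9×11+10 = 109 → write D carry 6
  1×11+6 = 17 → write 1 carry 1
  remaining carry: 1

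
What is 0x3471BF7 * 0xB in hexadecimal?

0x240E339D

Multiply each base-16 digit by 11, carrying:
  7×11 = 77 → write D carry 4
  F×11+4 = 169 → write 9 carry 10
  B×11+10 = 131 → write 3 carry 8
  1×11+8 = 19 → write 3 carry 1
  7×11+1 = 78 → write E carry 4
  4×11+4 = 48 → write 0 carry 3
  3×11+3 = 36 → write 4 carry 2
  remaining carry: 2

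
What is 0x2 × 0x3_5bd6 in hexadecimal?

Multiply each base-16 digit by 2, carrying:
  6×2 = 12 → write c
  d×2 = 26 → write a carry 1
  b×2+1 = 23 → write 7 carry 1
  5×2+1 = 11 → write b
  3×2 = 6 → write 6

0x6b7ac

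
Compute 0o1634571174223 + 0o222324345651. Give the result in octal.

0o2057115542074

Add column by column in base 8, right to left:
  3+1 = 4
  2+5 = 7
  2+6 = 0 carry 1
  4+5+1 = 2 carry 1
  7+4+1 = 4 carry 1
  1+3+1 = 5
  1+4 = 5
  7+2 = 1 carry 1
  5+3+1 = 1 carry 1
  4+2+1 = 7
  3+2 = 5
  6+2 = 0 carry 1
  1+0+1 = 2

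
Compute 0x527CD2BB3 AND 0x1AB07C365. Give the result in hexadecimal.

0x123050321

AND each hex digit independently (no carries):
  5&1=1, 2&A=2, 7&B=3, C&0=0, D&7=5, 2&C=0, B&3=3, B&6=2, 3&5=1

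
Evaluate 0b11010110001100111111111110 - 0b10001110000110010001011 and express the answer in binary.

Subtract column by column in base 2:
  0-1 → 1 (borrow)
  1-1-1 → 1 (borrow)
  1-0-1 → 0
  1-1 → 0
  1-0 → 1
  1-0 → 1
  1-0 → 1
  1-1 → 0
  1-0 → 1
  1-0 → 1
  1-1 → 0
  1-1 → 0
  0-0 → 0
  0-0 → 0
  1-0 → 1
  1-0 → 1
  0-1 → 1 (borrow)
  0-1-1 → 0 (borrow)
  0-1-1 → 0 (borrow)
  1-0-1 → 0
  1-0 → 1
  0-0 → 0
  1-1 → 0
  0-0 → 0
  1-0 → 1
  1-0 → 1

0b11000100011100001101110011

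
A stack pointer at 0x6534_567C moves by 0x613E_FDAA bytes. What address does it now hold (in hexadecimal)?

Add column by column in base 16, right to left:
  C+A = 6 carry 1
  7+A+1 = 2 carry 1
  6+D+1 = 4 carry 1
  5+F+1 = 5 carry 1
  4+E+1 = 3 carry 1
  3+3+1 = 7
  5+1 = 6
  6+6 = C

0xC6735426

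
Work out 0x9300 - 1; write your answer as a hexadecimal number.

The trailing 2 digits are 0, so subtracting 1 borrows through: they become F and the next digit up decrements.

0x92FF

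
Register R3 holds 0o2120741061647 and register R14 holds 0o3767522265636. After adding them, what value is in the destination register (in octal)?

Add column by column in base 8, right to left:
  7+6 = 5 carry 1
  4+3+1 = 0 carry 1
  6+6+1 = 5 carry 1
  1+5+1 = 7
  6+6 = 4 carry 1
  0+2+1 = 3
  1+2 = 3
  4+2 = 6
  7+5 = 4 carry 1
  0+7+1 = 0 carry 1
  2+6+1 = 1 carry 1
  1+7+1 = 1 carry 1
  2+3+1 = 6

0o6110463347505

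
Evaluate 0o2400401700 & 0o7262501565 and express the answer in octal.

AND each oct digit independently (no carries):
  2&7=2, 4&2=0, 0&6=0, 0&2=0, 4&5=4, 0&0=0, 1&1=1, 7&5=5, 0&6=0, 0&5=0

0o2000401500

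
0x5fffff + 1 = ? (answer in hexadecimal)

The trailing 5 digits are F (max in base 16), so adding 1 cascades: they roll to 0 and the next digit up increments.

0x600000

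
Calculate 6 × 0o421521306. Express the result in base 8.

0o3151750244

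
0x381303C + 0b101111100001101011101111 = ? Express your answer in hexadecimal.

0x43F4B2B

0b101111100001101011101111 = 0xBE1AEF in hexadecimal.
Add column by column in base 16, right to left:
  C+F = B carry 1
  3+E+1 = 2 carry 1
  0+A+1 = B
  3+1 = 4
  1+E = F
  8+B = 3 carry 1
  3+0+1 = 4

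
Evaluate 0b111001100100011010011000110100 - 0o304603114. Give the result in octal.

0o6637517750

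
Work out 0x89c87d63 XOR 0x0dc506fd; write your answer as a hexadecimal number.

XOR each hex digit independently (no carries):
  8^0=8, 9^d=4, c^c=0, 8^5=d, 7^0=7, d^6=b, 6^f=9, 3^d=e

0x840d7b9e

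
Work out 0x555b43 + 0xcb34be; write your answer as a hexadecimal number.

0x1209001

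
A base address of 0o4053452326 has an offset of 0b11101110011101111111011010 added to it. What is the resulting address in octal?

0o4432032260

0b11101110011101111111011010 = 0o356357732 in octal.
Add column by column in base 8, right to left:
  6+2 = 0 carry 1
  2+3+1 = 6
  3+7 = 2 carry 1
  2+7+1 = 2 carry 1
  5+5+1 = 3 carry 1
  4+3+1 = 0 carry 1
  3+6+1 = 2 carry 1
  5+5+1 = 3 carry 1
  0+3+1 = 4
  4+0 = 4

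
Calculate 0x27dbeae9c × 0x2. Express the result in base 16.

Multiply each base-16 digit by 2, carrying:
  c×2 = 24 → write 8 carry 1
  9×2+1 = 19 → write 3 carry 1
  e×2+1 = 29 → write d carry 1
  a×2+1 = 21 → write 5 carry 1
  e×2+1 = 29 → write d carry 1
  b×2+1 = 23 → write 7 carry 1
  d×2+1 = 27 → write b carry 1
  7×2+1 = 15 → write f
  2×2 = 4 → write 4

0x4fb7d5d38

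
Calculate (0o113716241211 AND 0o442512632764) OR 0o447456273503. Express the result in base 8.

0o113716241211 AND 0o442512632764 = 0o002512200200.
Then OR with 0o447456273503.

0o447556273703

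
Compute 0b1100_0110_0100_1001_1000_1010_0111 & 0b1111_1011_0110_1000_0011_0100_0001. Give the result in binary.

0b1100001001001000000000000001

AND bit by bit (1 only where both bits are 1):
  1100011001001001100010100111
& 1111101101101000001101000001
= 1100001001001000000000000001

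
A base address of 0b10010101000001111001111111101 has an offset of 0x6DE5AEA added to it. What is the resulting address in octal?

0o3137647347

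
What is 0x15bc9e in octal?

0o5336236

Expand each hex digit to 4 bits: 1=0001 5=0101 b=1011 c=1100 9=1001 e=1110.
Group the bits in threes: 101 011 011 110 010 011 110 → 5336236.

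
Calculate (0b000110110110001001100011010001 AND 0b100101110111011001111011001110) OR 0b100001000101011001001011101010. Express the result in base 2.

0b100101110111011001101011101010

0b000110110110001001100011010001 AND 0b100101110111011001111011001110 = 0b000100110110001001100011000000.
Then OR with 0b100001000101011001001011101010.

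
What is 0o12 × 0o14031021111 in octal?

0o170372253332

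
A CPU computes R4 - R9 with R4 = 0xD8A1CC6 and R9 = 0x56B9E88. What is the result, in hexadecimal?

0x81E7E3E

Subtract column by column in base 16:
  6-8 → E (borrow)
  C-8-1 → 3
  C-E → E (borrow)
  1-9-1 → 7 (borrow)
  A-B-1 → E (borrow)
  8-6-1 → 1
  D-5 → 8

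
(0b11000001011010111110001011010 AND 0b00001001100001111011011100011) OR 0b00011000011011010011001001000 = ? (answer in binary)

0b11001011011111011001001010

0b11000001011010111110001011010 AND 0b00001001100001111011011100011 = 0b00000001000000111010001000010.
Then OR with 0b00011000011011010011001001000.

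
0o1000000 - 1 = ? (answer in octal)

0o777777

The trailing 6 digits are 0, so subtracting 1 borrows through: they become 7 and the next digit up decrements.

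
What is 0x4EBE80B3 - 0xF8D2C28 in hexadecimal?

0x3F31548B

Subtract column by column in base 16:
  3-8 → B (borrow)
  B-2-1 → 8
  0-C → 4 (borrow)
  8-2-1 → 5
  E-D → 1
  B-8 → 3
  E-F → F (borrow)
  4-0-1 → 3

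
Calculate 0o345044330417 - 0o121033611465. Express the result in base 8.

0o224010516732

Subtract column by column in base 8:
  7-5 → 2
  1-6 → 3 (borrow)
  4-4-1 → 7 (borrow)
  0-1-1 → 6 (borrow)
  3-1-1 → 1
  3-6 → 5 (borrow)
  4-3-1 → 0
  4-3 → 1
  0-0 → 0
  5-1 → 4
  4-2 → 2
  3-1 → 2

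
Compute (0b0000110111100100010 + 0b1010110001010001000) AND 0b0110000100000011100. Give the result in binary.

0b10000000000001000

Add column by column in base 2, right to left:
  0+0 = 0
  1+0 = 1
  0+0 = 0
  0+1 = 1
  0+0 = 0
  1+0 = 1
  0+0 = 0
  0+1 = 1
  1+0 = 1
  1+1 = 0 carry 1
  1+0+1 = 0 carry 1
  1+0+1 = 0 carry 1
  0+0+1 = 1
  1+1 = 0 carry 1
  1+1+1 = 1 carry 1
  0+0+1 = 1
  0+1 = 1
  0+0 = 0
  0+1 = 1
Sum = 0b1011101000110101010; now AND with 0b0110000100000011100:
  1011101000110101010
& 0110000100000011100
= 0010000000000001000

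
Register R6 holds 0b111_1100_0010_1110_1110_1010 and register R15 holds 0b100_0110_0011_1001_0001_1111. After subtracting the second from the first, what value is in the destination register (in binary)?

0b1101011111010111001011

Subtract column by column in base 2:
  0-1 → 1 (borrow)
  1-1-1 → 1 (borrow)
  0-1-1 → 0 (borrow)
  1-1-1 → 1 (borrow)
  0-1-1 → 0 (borrow)
  1-0-1 → 0
  1-0 → 1
  1-0 → 1
  0-1 → 1 (borrow)
  1-0-1 → 0
  1-0 → 1
  1-1 → 0
  0-1 → 1 (borrow)
  1-1-1 → 1 (borrow)
  0-0-1 → 1 (borrow)
  0-0-1 → 1 (borrow)
  0-0-1 → 1 (borrow)
  0-1-1 → 0 (borrow)
  1-1-1 → 1 (borrow)
  1-0-1 → 0
  1-0 → 1
  1-0 → 1
  1-1 → 0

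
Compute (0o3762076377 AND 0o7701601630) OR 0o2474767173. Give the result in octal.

0o3774767373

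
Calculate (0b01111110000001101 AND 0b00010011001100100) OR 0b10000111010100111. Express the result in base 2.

0b01111110000001101 AND 0b00010011001100100 = 0b00010010000000100.
Then OR with 0b10000111010100111.

0b10010111010100111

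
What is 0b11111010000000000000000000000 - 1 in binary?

0b11111001111111111111111111111

The trailing 22 digits are 0, so subtracting 1 borrows through: they become 1 and the next digit up decrements.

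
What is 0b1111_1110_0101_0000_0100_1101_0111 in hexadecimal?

0xFE504D7

Group the bits into nibbles: 1111 1110 0101 0000 0100 1101 0111 → FE504D7.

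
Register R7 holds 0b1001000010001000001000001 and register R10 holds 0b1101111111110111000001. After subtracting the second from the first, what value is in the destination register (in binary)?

Subtract column by column in base 2:
  1-1 → 0
  0-0 → 0
  0-0 → 0
  0-0 → 0
  0-0 → 0
  0-0 → 0
  1-1 → 0
  0-1 → 1 (borrow)
  0-1-1 → 0 (borrow)
  0-0-1 → 1 (borrow)
  0-1-1 → 0 (borrow)
  0-1-1 → 0 (borrow)
  1-1-1 → 1 (borrow)
  0-1-1 → 0 (borrow)
  0-1-1 → 0 (borrow)
  0-1-1 → 0 (borrow)
  1-1-1 → 1 (borrow)
  0-1-1 → 0 (borrow)
  0-1-1 → 0 (borrow)
  0-0-1 → 1 (borrow)
  0-1-1 → 0 (borrow)
  1-1-1 → 1 (borrow)
  0-0-1 → 1 (borrow)
  0-0-1 → 1 (borrow)
  1-0-1 → 0

0b111010010001001010000000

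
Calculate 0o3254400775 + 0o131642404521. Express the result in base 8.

0o135117005516

Add column by column in base 8, right to left:
  5+1 = 6
  7+2 = 1 carry 1
  7+5+1 = 5 carry 1
  0+4+1 = 5
  0+0 = 0
  4+4 = 0 carry 1
  4+2+1 = 7
  5+4 = 1 carry 1
  2+6+1 = 1 carry 1
  3+1+1 = 5
  0+3 = 3
  0+1 = 1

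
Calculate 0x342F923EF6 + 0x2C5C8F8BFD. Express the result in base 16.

Add column by column in base 16, right to left:
  6+D = 3 carry 1
  F+F+1 = F carry 1
  E+B+1 = A carry 1
  3+8+1 = C
  2+F = 1 carry 1
  9+8+1 = 2 carry 1
  F+C+1 = C carry 1
  2+5+1 = 8
  4+C = 0 carry 1
  3+2+1 = 6

0x608C21CAF3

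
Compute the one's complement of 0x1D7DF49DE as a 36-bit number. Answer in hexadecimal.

0xE2820B621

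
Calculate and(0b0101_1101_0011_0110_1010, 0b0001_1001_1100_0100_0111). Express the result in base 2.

AND bit by bit (1 only where both bits are 1):
  01011101001101101010
& 00011001110001000111
= 00011001000001000010

0b00011001000001000010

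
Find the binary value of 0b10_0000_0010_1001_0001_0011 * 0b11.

Multiply each base-2 digit by 3, carrying:
  1×3 = 3 → write 1 carry 1
  1×3+1 = 4 → write 0 carry 2
  0×3+2 = 2 → write 0 carry 1
  0×3+1 = 1 → write 1
  1×3 = 3 → write 1 carry 1
  0×3+1 = 1 → write 1
  0×3 = 0 → write 0
  0×3 = 0 → write 0
  1×3 = 3 → write 1 carry 1
  0×3+1 = 1 → write 1
  0×3 = 0 → write 0
  1×3 = 3 → write 1 carry 1
  0×3+1 = 1 → write 1
  1×3 = 3 → write 1 carry 1
  0×3+1 = 1 → write 1
  0×3 = 0 → write 0
  0×3 = 0 → write 0
  0×3 = 0 → write 0
  0×3 = 0 → write 0
  0×3 = 0 → write 0
  0×3 = 0 → write 0
  1×3 = 3 → write 1 carry 1
  remaining carry: 1

0b11000000111101100111001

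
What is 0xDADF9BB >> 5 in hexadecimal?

5 bits is not a whole number of base-16 digits; in binary: 1101101011011111100110111011 >> 5 = 11011010110111111001101.

0x6D6FCD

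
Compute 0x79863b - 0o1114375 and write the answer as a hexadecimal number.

0x74ed3e

0o1114375 = 0x498fd in hexadecimal.
Subtract column by column in base 16:
  b-d → e (borrow)
  3-f-1 → 3 (borrow)
  6-8-1 → d (borrow)
  8-9-1 → e (borrow)
  9-4-1 → 4
  7-0 → 7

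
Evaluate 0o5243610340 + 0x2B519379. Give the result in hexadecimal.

0o5243610340 = 0x2A8F10E0 in hexadecimal.
Add column by column in base 16, right to left:
  0+9 = 9
  E+7 = 5 carry 1
  0+3+1 = 4
  1+9 = A
  F+1 = 0 carry 1
  8+5+1 = E
  A+B = 5 carry 1
  2+2+1 = 5

0x55E0A459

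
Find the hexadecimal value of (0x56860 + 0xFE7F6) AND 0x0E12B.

Add column by column in base 16, right to left:
  0+6 = 6
  6+F = 5 carry 1
  8+7+1 = 0 carry 1
  6+E+1 = 5 carry 1
  5+F+1 = 5 carry 1
  final carry 1
Sum = 0x155056; now AND with 0x0E12B:
  1&0=0, 5&0=0, 5&E=4, 0&1=0, 5&2=0, 6&B=2

0x4002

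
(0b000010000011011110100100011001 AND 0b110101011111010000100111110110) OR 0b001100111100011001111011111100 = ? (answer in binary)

0b1100111111011001111111111100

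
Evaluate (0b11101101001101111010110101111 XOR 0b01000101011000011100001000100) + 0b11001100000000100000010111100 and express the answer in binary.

0b101110100010110000111010100111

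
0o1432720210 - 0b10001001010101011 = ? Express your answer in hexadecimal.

0o1432720210 = 0xC6BA088 in hexadecimal.
0b10001001010101011 = 0x112AB in hexadecimal.
Subtract column by column in base 16:
  8-B → D (borrow)
  8-A-1 → D (borrow)
  0-2-1 → D (borrow)
  A-1-1 → 8
  B-1 → A
  6-0 → 6
  C-0 → C

0xC6A8DDD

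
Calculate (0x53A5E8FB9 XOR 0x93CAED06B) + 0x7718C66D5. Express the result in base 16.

0x13787CC6A7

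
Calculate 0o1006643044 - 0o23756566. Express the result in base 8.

0o762664256

Subtract column by column in base 8:
  4-6 → 6 (borrow)
  4-6-1 → 5 (borrow)
  0-5-1 → 2 (borrow)
  3-6-1 → 4 (borrow)
  4-5-1 → 6 (borrow)
  6-7-1 → 6 (borrow)
  6-3-1 → 2
  0-2 → 6 (borrow)
  0-0-1 → 7 (borrow)
  1-0-1 → 0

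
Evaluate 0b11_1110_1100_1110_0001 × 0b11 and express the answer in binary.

0b10111100011010100011

Multiply each base-2 digit by 3, carrying:
  1×3 = 3 → write 1 carry 1
  0×3+1 = 1 → write 1
  0×3 = 0 → write 0
  0×3 = 0 → write 0
  0×3 = 0 → write 0
  1×3 = 3 → write 1 carry 1
  1×3+1 = 4 → write 0 carry 2
  1×3+2 = 5 → write 1 carry 2
  0×3+2 = 2 → write 0 carry 1
  0×3+1 = 1 → write 1
  1×3 = 3 → write 1 carry 1
  1×3+1 = 4 → write 0 carry 2
  0×3+2 = 2 → write 0 carry 1
  1×3+1 = 4 → write 0 carry 2
  1×3+2 = 5 → write 1 carry 2
  1×3+2 = 5 → write 1 carry 2
  1×3+2 = 5 → write 1 carry 2
  1×3+2 = 5 → write 1 carry 2
  remaining carry: 10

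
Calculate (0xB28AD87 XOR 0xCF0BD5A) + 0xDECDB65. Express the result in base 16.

0x15C4EC42

First 0xB28AD87 XOR 0xCF0BD5A = 0x7D810DD.
Add column by column in base 16, right to left:
  D+5 = 2 carry 1
  D+6+1 = 4 carry 1
  0+B+1 = C
  1+D = E
  8+C = 4 carry 1
  D+E+1 = C carry 1
  7+D+1 = 5 carry 1
  final carry 1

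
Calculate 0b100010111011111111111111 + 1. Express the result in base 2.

0b100010111100000000000000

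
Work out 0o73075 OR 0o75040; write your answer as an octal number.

0o77075

OR each oct digit independently (no carries):
  7|7=7, 3|5=7, 0|0=0, 7|4=7, 5|0=5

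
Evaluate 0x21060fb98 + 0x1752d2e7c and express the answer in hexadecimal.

0x3858e2a14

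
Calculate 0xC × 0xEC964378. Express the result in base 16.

Multiply each base-16 digit by 12, carrying:
  8×12 = 96 → write 0 carry 6
  7×12+6 = 90 → write A carry 5
  3×12+5 = 41 → write 9 carry 2
  4×12+2 = 50 → write 2 carry 3
  6×12+3 = 75 → write B carry 4
  9×12+4 = 112 → write 0 carry 7
  C×12+7 = 151 → write 7 carry 9
  E×12+9 = 177 → write 1 carry 11
  remaining carry: B

0xB170B29A0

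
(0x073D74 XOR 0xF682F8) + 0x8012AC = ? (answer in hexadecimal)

0x171D238

First 0x073D74 XOR 0xF682F8 = 0xF1BF8C.
Add column by column in base 16, right to left:
  C+C = 8 carry 1
  8+A+1 = 3 carry 1
  F+2+1 = 2 carry 1
  B+1+1 = D
  1+0 = 1
  F+8 = 7 carry 1
  final carry 1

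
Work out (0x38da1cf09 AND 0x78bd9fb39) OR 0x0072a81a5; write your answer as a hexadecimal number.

0x38da1cf09 AND 0x78bd9fb39 = 0x38981cb09.
Then OR with 0x0072a81a5.

0x38fabcbad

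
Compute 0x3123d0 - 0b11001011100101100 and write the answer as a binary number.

0b1011111000110010100100

0x3123d0 = 0b1100010010001111010000 in binary.
Subtract column by column in base 2:
  0-0 → 0
  0-0 → 0
  0-1 → 1 (borrow)
  0-1-1 → 0 (borrow)
  1-0-1 → 0
  0-1 → 1 (borrow)
  1-0-1 → 0
  1-0 → 1
  1-1 → 0
  1-1 → 0
  0-1 → 1 (borrow)
  0-0-1 → 1 (borrow)
  0-1-1 → 0 (borrow)
  1-0-1 → 0
  0-0 → 0
  0-1 → 1 (borrow)
  1-1-1 → 1 (borrow)
  0-0-1 → 1 (borrow)
  0-0-1 → 1 (borrow)
  0-0-1 → 1 (borrow)
  1-0-1 → 0
  1-0 → 1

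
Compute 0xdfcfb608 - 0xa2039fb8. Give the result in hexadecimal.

Subtract column by column in base 16:
  8-8 → 0
  0-b → 5 (borrow)
  6-f-1 → 6 (borrow)
  b-9-1 → 1
  f-3 → c
  c-0 → c
  f-2 → d
  d-a → 3

0x3dcc1650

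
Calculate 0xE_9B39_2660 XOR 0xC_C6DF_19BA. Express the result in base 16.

XOR each hex digit independently (no carries):
  E^C=2, 9^C=5, B^6=D, 3^D=E, 9^F=6, 2^1=3, 6^9=F, 6^B=D, 0^A=A

0x25DE63FDA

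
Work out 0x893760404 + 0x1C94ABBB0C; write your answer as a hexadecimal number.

Add column by column in base 16, right to left:
  4+C = 0 carry 1
  0+0+1 = 1
  4+B = F
  0+B = B
  6+B = 1 carry 1
  7+A+1 = 2 carry 1
  3+4+1 = 8
  9+9 = 2 carry 1
  8+C+1 = 5 carry 1
  0+1+1 = 2

0x252821BF10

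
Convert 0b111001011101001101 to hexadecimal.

0x3974D

Group the bits into nibbles: 0011 1001 0111 0100 1101 → 3974D.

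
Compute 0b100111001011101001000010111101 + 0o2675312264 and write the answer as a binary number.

0b111110001001000010010101110001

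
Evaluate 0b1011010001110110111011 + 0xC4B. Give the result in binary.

0xC4B = 0b110001001011 in binary.
Add column by column in base 2, right to left:
  1+1 = 0 carry 1
  1+1+1 = 1 carry 1
  0+0+1 = 1
  1+1 = 0 carry 1
  1+0+1 = 0 carry 1
  1+0+1 = 0 carry 1
  0+1+1 = 0 carry 1
  1+0+1 = 0 carry 1
  1+0+1 = 0 carry 1
  0+0+1 = 1
  1+1 = 0 carry 1
  1+1+1 = 1 carry 1
  1+0+1 = 0 carry 1
  0+0+1 = 1
  0+0 = 0
  0+0 = 0
  1+0 = 1
  0+0 = 0
  1+0 = 1
  1+0 = 1
  0+0 = 0
  1+0 = 1

0b1011010010101000000110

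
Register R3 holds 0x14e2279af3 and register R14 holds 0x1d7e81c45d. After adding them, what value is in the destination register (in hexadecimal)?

Add column by column in base 16, right to left:
  3+d = 0 carry 1
  f+5+1 = 5 carry 1
  a+4+1 = f
  9+c = 5 carry 1
  7+1+1 = 9
  2+8 = a
  2+e = 0 carry 1
  e+7+1 = 6 carry 1
  4+d+1 = 2 carry 1
  1+1+1 = 3

0x3260a95f50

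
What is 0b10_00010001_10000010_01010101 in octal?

Group the bits in threes: 010 000 100 011 000 001 001 010 101 → 204301125.

0o204301125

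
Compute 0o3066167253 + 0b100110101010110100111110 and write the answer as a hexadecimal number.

0x19739BE9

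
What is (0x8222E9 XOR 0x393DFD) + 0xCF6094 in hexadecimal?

0x18A7FA8

First 0x8222E9 XOR 0x393DFD = 0xBB1F14.
Add column by column in base 16, right to left:
  4+4 = 8
  1+9 = A
  F+0 = F
  1+6 = 7
  B+F = A carry 1
  B+C+1 = 8 carry 1
  final carry 1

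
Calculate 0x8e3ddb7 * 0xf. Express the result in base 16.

Multiply each base-16 digit by 15, carrying:
  7×15 = 105 → write 9 carry 6
  b×15+6 = 171 → write b carry 10
  d×15+10 = 205 → write d carry 12
  d×15+12 = 207 → write f carry 12
  3×15+12 = 57 → write 9 carry 3
  e×15+3 = 213 → write 5 carry 13
  8×15+13 = 133 → write 5 carry 8
  remaining carry: 8

0x8559fdb9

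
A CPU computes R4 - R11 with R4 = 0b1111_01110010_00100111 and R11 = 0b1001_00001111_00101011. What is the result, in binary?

0b1100110001011111100

Subtract column by column in base 2:
  1-1 → 0
  1-1 → 0
  1-0 → 1
  0-1 → 1 (borrow)
  0-0-1 → 1 (borrow)
  1-1-1 → 1 (borrow)
  0-0-1 → 1 (borrow)
  0-0-1 → 1 (borrow)
  0-1-1 → 0 (borrow)
  1-1-1 → 1 (borrow)
  0-1-1 → 0 (borrow)
  0-1-1 → 0 (borrow)
  1-0-1 → 0
  1-0 → 1
  1-0 → 1
  0-0 → 0
  1-1 → 0
  1-0 → 1
  1-0 → 1
  1-1 → 0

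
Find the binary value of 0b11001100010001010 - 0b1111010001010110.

0b1010010000110100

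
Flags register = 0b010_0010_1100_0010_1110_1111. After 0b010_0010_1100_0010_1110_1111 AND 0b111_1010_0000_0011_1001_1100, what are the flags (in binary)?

0b01000100000001010001100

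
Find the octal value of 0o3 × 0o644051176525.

0o2354173573777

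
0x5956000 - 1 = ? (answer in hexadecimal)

The trailing 3 digits are 0, so subtracting 1 borrows through: they become F and the next digit up decrements.

0x5955fff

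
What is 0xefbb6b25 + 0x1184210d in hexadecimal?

Add column by column in base 16, right to left:
  5+d = 2 carry 1
  2+0+1 = 3
  b+1 = c
  6+2 = 8
  b+4 = f
  b+8 = 3 carry 1
  f+1+1 = 1 carry 1
  e+1+1 = 0 carry 1
  final carry 1

0x1013f8c32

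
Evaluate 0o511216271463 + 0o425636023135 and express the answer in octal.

0o1137054314620

Add column by column in base 8, right to left:
  3+5 = 0 carry 1
  6+3+1 = 2 carry 1
  4+1+1 = 6
  1+3 = 4
  7+2 = 1 carry 1
  2+0+1 = 3
  6+6 = 4 carry 1
  1+3+1 = 5
  2+6 = 0 carry 1
  1+5+1 = 7
  1+2 = 3
  5+4 = 1 carry 1
  final carry 1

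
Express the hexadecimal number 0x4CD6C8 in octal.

0o23153310

Expand each hex digit to 4 bits: 4=0100 C=1100 D=1101 6=0110 C=1100 8=1000.
Group the bits in threes: 010 011 001 101 011 011 001 000 → 23153310.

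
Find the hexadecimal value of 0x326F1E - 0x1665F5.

0x1C0929

Subtract column by column in base 16:
  E-5 → 9
  1-F → 2 (borrow)
  F-5-1 → 9
  6-6 → 0
  2-6 → C (borrow)
  3-1-1 → 1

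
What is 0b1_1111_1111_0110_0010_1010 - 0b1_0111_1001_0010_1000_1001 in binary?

0b10000110001110100001

Subtract column by column in base 2:
  0-1 → 1 (borrow)
  1-0-1 → 0
  0-0 → 0
  1-1 → 0
  0-0 → 0
  1-0 → 1
  0-0 → 0
  0-1 → 1 (borrow)
  0-0-1 → 1 (borrow)
  1-1-1 → 1 (borrow)
  1-0-1 → 0
  0-0 → 0
  1-1 → 0
  1-0 → 1
  1-0 → 1
  1-1 → 0
  1-1 → 0
  1-1 → 0
  1-1 → 0
  1-0 → 1
  1-1 → 0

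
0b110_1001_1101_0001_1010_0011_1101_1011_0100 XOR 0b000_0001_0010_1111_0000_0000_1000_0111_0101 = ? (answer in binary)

XOR bit by bit (1 where the bits differ):
  11010011101000110100011110110110100
^ 00000010010111100000000100001110101
= 11010001111111010100011010111000001

0b11010001111111010100011010111000001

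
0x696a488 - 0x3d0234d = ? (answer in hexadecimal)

Subtract column by column in base 16:
  8-d → b (borrow)
  8-4-1 → 3
  4-3 → 1
  a-2 → 8
  6-0 → 6
  9-d → c (borrow)
  6-3-1 → 2

0x2c6813b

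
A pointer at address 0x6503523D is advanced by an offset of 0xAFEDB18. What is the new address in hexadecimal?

0x70022D55

Add column by column in base 16, right to left:
  D+8 = 5 carry 1
  3+1+1 = 5
  2+B = D
  5+D = 2 carry 1
  3+E+1 = 2 carry 1
  0+F+1 = 0 carry 1
  5+A+1 = 0 carry 1
  6+0+1 = 7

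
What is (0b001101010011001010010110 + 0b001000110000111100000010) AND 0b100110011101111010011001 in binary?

0b110000100000010011000

Add column by column in base 2, right to left:
  0+0 = 0
  1+1 = 0 carry 1
  1+0+1 = 0 carry 1
  0+0+1 = 1
  1+0 = 1
  0+0 = 0
  0+0 = 0
  1+0 = 1
  0+1 = 1
  1+1 = 0 carry 1
  0+1+1 = 0 carry 1
  0+1+1 = 0 carry 1
  1+0+1 = 0 carry 1
  1+0+1 = 0 carry 1
  0+0+1 = 1
  0+0 = 0
  1+1 = 0 carry 1
  0+1+1 = 0 carry 1
  1+0+1 = 0 carry 1
  0+0+1 = 1
  1+0 = 1
  1+1 = 0 carry 1
  final carry 1
Sum = 0b10110000100000110011000; now AND with 0b100110011101111010011001:
  010110000100000110011000
& 100110011101111010011001
= 000110000100000010011000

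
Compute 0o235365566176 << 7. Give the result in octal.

0o47275335437400

7 bits is not a whole number of base-8 digits; in binary: 10011101011110101101110110001111110 << 7 = 100111010111101011011101100011111100000000.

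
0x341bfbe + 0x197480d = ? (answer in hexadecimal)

Add column by column in base 16, right to left:
  e+d = b carry 1
  b+0+1 = c
  f+8 = 7 carry 1
  b+4+1 = 0 carry 1
  1+7+1 = 9
  4+9 = d
  3+1 = 4

0x4d907cb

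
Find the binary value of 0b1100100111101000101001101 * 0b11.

0b100101110110111001111100111

Multiply each base-2 digit by 3, carrying:
  1×3 = 3 → write 1 carry 1
  0×3+1 = 1 → write 1
  1×3 = 3 → write 1 carry 1
  1×3+1 = 4 → write 0 carry 2
  0×3+2 = 2 → write 0 carry 1
  0×3+1 = 1 → write 1
  1×3 = 3 → write 1 carry 1
  0×3+1 = 1 → write 1
  1×3 = 3 → write 1 carry 1
  0×3+1 = 1 → write 1
  0×3 = 0 → write 0
  0×3 = 0 → write 0
  1×3 = 3 → write 1 carry 1
  0×3+1 = 1 → write 1
  1×3 = 3 → write 1 carry 1
  1×3+1 = 4 → write 0 carry 2
  1×3+2 = 5 → write 1 carry 2
  1×3+2 = 5 → write 1 carry 2
  0×3+2 = 2 → write 0 carry 1
  0×3+1 = 1 → write 1
  1×3 = 3 → write 1 carry 1
  0×3+1 = 1 → write 1
  0×3 = 0 → write 0
  1×3 = 3 → write 1 carry 1
  1×3+1 = 4 → write 0 carry 2
  remaining carry: 10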